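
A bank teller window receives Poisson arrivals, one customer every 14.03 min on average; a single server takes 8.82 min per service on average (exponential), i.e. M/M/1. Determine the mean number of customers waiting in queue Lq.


λ = 60/14.03 = 4.2766 /hr
μ = 60/8.82 = 6.8027 /hr
ρ = λ/μ = 4.2766/6.8027 = 0.6287
Lq = ρ²/(1−ρ) = 0.3952/0.3713 = 1.0642

Final: 1.0642


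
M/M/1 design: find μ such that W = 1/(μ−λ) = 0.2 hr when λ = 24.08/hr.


W = 1/(μ−λ) ⇒ μ − λ = 1/W = 1/0.2 = 5.0000
μ = λ + 1/W = 24.08 + 5.0000 = 29.0800 per hr

Final: 29.0800 /hr


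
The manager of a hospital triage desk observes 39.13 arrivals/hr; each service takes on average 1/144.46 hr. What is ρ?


ρ = λ/μ = 39.13/144.46 = 0.2709

Final: 0.2709


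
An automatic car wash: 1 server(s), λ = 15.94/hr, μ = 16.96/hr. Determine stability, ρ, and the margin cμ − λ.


Total capacity cμ = 1·16.96 = 16.96/hr
ρ = λ/(cμ) = 15.94/16.96 = 0.9399
Stable ⇔ ρ < 1: YES
Spare capacity = cμ − λ = 16.96 − 15.94 = 1.02/hr

Final: ρ = 0.9399; stable; margin = 1.02/hr


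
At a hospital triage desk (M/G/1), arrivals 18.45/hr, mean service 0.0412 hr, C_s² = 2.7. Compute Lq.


ρ = λ·E[S] = 18.45·0.0412 = 0.7601
Lq = ρ²(1+C_s²)/(2(1−ρ)) = 0.5778·(1+2.7)/(2·0.2399)
= 0.5778·3.7000/0.4797 = 4.45657

Final: 4.45657


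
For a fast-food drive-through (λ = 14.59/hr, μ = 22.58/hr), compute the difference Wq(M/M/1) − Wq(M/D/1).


ρ = 14.59/22.58 = 0.6461
Wq(M/M/1) = ρ/(μ−λ) = 0.6461/7.99 = 0.08087 hr
Wq(M/D/1) = ρ/(2(μ−λ)) = 0.04043 hr
Savings = 0.08087 − 0.04043 = 0.04043 hr

Final: 0.04043 hr


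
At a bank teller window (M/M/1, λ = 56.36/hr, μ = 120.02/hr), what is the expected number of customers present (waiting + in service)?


ρ = λ/μ = 56.36/120.02 = 0.4696
L = ρ/(1−ρ) = 0.4696/(1 − 0.4696) = 0.4696/0.5304 = 0.8853

Final: 0.8853


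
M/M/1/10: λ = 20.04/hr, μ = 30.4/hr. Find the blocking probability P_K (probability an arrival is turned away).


ρ = λ/μ = 20.04/30.4 = 0.6592
P_K = (1−ρ)ρ^K/(1−ρ^(K+1)) = (0.3408·0.015497)/(1 − 0.010216)
= 0.005281/0.989784 = 0.005336

Final: 0.005336


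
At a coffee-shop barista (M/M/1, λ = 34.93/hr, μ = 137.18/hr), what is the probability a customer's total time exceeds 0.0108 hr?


W ~ Exponential(μ−λ) for M/M/1.
μ − λ = 137.18 − 34.93 = 102.2500
P(W > t) = e^{−(μ−λ)t} = e^{−1.1043} = 0.331443

Final: 0.331443


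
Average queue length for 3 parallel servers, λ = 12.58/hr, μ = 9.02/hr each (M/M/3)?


a = λ/μ = 1.3947; ρ = a/3 = 0.4649
P₀ = 0.237406
Lq = P₀·a^c·ρ / (c!·(1−ρ)²) = 0.237406·2.71283·0.4649/(6·0.28634)
= 0.17427

Final: 0.17427


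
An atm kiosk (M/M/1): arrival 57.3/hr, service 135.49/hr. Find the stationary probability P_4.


ρ = 57.3/135.49 = 0.4229
P_n = (1−ρ)·ρ^n = (1 − 0.4229)·0.4229^4 = 0.5771·0.031988 = 0.018460

Final: 0.018460


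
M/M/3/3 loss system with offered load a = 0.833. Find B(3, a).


B(c,a) = (a^c/c!) / Σ_{k=0}^{c} a^k/k!
a^3/3! = 0.096335
Σ terms (k=0..3): 1.00000 + 0.83300 + 0.34694 + 0.09633 = 2.276279
B = 0.096335/2.276279 = 0.042321

Final: 0.042321


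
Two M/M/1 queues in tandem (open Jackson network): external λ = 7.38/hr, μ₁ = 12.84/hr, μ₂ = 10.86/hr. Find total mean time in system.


Each node sees arrival rate λ = 7.38/hr (tandem ⇒ throughput preserved).
W₁ = 1/(μ₁−λ) = 1/(12.84−7.38) = 0.18315 hr
W₂ = 1/(μ₂−λ) = 1/(10.86−7.38) = 0.28736 hr
W_total = W₁ + W₂ = 0.18315 + 0.28736 = 0.47051 hr

Final: 0.47051 hr


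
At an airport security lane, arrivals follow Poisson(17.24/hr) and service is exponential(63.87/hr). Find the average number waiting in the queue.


ρ = 17.24/63.87 = 0.2699
Lq = ρ²/(1−ρ) = 0.07286/0.7301 = 0.09980

Final: 0.09980


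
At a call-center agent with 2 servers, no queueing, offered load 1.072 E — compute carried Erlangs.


B(2,1.072) = 0.217106 (Erlang-B)
Carried load = a(1 − B) = 1.072·(1 − 0.217106) = 1.072·0.782894 = 0.8393 E

Final: 0.8393 Erlangs


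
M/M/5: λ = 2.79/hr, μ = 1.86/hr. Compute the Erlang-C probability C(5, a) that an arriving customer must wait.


a = λ/μ = 1.5000; ρ = a/5 = 0.3000
P₀ = 0.222775 (from M/M/c formula)
C(c,a) = [a^c/(c!(1−ρ))]·P₀ = [7.59375/(120·0.7000)]·0.222775
= 0.09040·0.222775 = 0.020139

Final: 0.020139


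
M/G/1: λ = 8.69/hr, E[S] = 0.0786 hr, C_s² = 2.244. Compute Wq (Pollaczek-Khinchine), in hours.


ρ = λ·E[S] = 8.69·0.0786 = 0.6830
E[S²] = E[S]²(1+C_s²) = 0.0786²·(1+2.244) = 0.020041
Wq = λ·E[S²]/(2(1−ρ)) = 8.69·0.020041/(2·0.3170) = 0.27473 hr

Final: 0.27473 hr


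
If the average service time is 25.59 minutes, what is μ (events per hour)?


μ = 1/(service time) in consistent units.
1 hour = 60 min, so μ = 60/25.59 = 2.3447 per hour

Final: 2.3447 /hr


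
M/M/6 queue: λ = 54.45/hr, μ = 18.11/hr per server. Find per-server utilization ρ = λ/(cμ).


ρ = λ/(cμ) = 54.45/(6·18.11) = 54.45/108.66 = 0.5011

Final: 0.5011


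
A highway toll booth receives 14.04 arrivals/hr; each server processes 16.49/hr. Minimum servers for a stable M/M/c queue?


Stability requires cμ > λ ⇔ c > λ/μ.
λ/μ = 14.04/16.49 = 0.8514
Minimum integer c = ⌊0.8514⌋ + 1 = 1
Check: 1·16.49 = 16.49 > 14.04, while 0·16.49 = 0.00 ≤ 14.04

Final: 1 servers


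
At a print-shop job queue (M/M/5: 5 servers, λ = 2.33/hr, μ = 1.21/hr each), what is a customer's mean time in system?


a = 1.9256; ρ = 0.3851; P₀ = 0.144899
Lq = P₀·a^c·ρ/(c!(1−ρ)²) = 0.03257
Wq = Lq/λ = 0.03257/2.33 = 0.01398 hr
W = Wq + 1/μ = 0.01398 + 0.82645 = 0.84042 hr

Final: 0.84042 hr


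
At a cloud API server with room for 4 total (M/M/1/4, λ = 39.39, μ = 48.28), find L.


ρ = 39.39/48.28 = 0.8159
L = ρ[1 − (K+1)ρ^K + Kρ^(K+1)] / [(1−ρ)(1−ρ^(K+1))]
Numerator: 0.8159·(1 − 5·0.443073 + 4·0.361488) = 0.188129
Denominator: (0.1841)·(0.638512) = 0.117572
L = 0.188129/0.117572 = 1.6001

Final: 1.6001


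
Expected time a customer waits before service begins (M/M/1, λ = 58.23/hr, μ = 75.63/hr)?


ρ = 58.23/75.63 = 0.7699
Wq = ρ/(μ−λ) = 0.7699/(75.63 − 58.23) = 0.7699/17.40 = 0.04425 hr

Final: 0.04425 hr


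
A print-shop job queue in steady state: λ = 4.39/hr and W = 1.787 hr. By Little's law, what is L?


L = λW = 4.39·1.787 = 7.8449

Final: 7.8449


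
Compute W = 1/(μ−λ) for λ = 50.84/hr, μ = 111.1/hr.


W = 1/(μ−λ) = 1/(111.1 − 50.84) = 1/60.26 = 0.01659 hr

Final: 0.01659 hr


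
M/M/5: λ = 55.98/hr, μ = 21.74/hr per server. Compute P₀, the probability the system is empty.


a = λ/μ = 55.98/21.74 = 2.5750; ρ = a/c = 0.5150
Σ_{k=0}^{4} a^k/k! (terms k=0..4) = 1.00000 + 2.57498 + 3.31525 + 2.84557 + 1.83182 = 11.56761
Tail: a^5/(5!(1−ρ)) = 113.20530/(120·0.4850) = 1.94509
P₀ = 1/(11.56761 + 1.94509) = 1/13.51270 = 0.074004

Final: 0.074004


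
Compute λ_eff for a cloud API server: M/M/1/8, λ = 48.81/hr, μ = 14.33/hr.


ρ = 3.4061; P_K = (1−ρ)ρ^8/(1−ρ^9) = 0.706424
λ_eff = λ(1 − P_K) = 48.81·(1 − 0.706424) = 48.81·0.293576 = 14.3294 /hr

Final: 14.3294 /hr


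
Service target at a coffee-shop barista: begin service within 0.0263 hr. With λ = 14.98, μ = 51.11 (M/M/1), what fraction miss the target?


ρ = 14.98/51.11 = 0.2931
P(Wq > t) = ρ·e^{−(μ−λ)t} = 0.2931·e^{−0.9502}
= 0.2931·0.386656 = 0.113326

Final: 0.113326


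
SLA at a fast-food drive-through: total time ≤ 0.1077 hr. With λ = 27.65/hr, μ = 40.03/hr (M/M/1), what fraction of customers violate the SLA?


W ~ Exponential(μ−λ) for M/M/1.
μ − λ = 40.03 − 27.65 = 12.3800
P(W > t) = e^{−(μ−λ)t} = e^{−1.3333} = 0.263599

Final: 0.263599


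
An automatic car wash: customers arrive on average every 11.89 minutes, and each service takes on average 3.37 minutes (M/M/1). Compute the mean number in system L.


λ = 60/11.89 = 5.0463 /hr
μ = 60/3.37 = 17.8042 /hr
ρ = λ/μ = 5.0463/17.8042 = 0.2834
L = ρ/(1−ρ) = 0.2834/0.7166 = 0.3955

Final: 0.3955


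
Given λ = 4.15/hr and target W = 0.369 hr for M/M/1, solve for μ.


W = 1/(μ−λ) ⇒ μ − λ = 1/W = 1/0.369 = 2.7100
μ = λ + 1/W = 4.15 + 2.7100 = 6.8600 per hr

Final: 6.8600 /hr


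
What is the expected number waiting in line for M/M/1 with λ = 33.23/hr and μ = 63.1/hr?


ρ = 33.23/63.1 = 0.5266
Lq = ρ²/(1−ρ) = 0.2773/0.4734 = 0.5859

Final: 0.5859


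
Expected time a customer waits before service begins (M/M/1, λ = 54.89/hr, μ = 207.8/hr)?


ρ = 54.89/207.8 = 0.2641
Wq = ρ/(μ−λ) = 0.2641/(207.8 − 54.89) = 0.2641/152.91 = 0.001727 hr

Final: 0.001727 hr


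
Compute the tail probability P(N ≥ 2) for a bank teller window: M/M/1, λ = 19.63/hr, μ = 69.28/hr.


ρ = 19.63/69.28 = 0.2833
P(N ≥ n) = ρ^n = 0.2833^2 = 0.080283

Final: 0.080283


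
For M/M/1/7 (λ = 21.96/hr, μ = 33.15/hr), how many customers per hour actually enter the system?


ρ = 0.6624; P_K = (1−ρ)ρ^7/(1−ρ^8) = 0.019625
λ_eff = λ(1 − P_K) = 21.96·(1 − 0.019625) = 21.96·0.980375 = 21.5290 /hr

Final: 21.5290 /hr


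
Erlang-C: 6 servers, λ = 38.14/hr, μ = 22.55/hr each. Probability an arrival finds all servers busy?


a = λ/μ = 1.6914; ρ = a/6 = 0.2819
P₀ = 0.184173 (from M/M/c formula)
C(c,a) = [a^c/(c!(1−ρ))]·P₀ = [23.41019/(720·0.7181)]·0.184173
= 0.04528·0.184173 = 0.008339

Final: 0.008339


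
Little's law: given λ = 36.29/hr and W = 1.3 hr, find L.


L = λW = 36.29·1.3 = 47.1770

Final: 47.1770


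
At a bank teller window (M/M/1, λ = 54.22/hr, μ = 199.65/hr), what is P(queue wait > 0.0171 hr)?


ρ = 54.22/199.65 = 0.2716
P(Wq > t) = ρ·e^{−(μ−λ)t} = 0.2716·e^{−2.4869}
= 0.2716·0.083171 = 0.022587

Final: 0.022587


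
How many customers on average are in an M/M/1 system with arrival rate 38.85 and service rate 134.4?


ρ = λ/μ = 38.85/134.4 = 0.2891
L = ρ/(1−ρ) = 0.2891/(1 − 0.2891) = 0.2891/0.7109 = 0.4066

Final: 0.4066


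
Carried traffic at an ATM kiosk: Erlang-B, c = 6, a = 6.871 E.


B(6,6.871) = 0.323207 (Erlang-B)
Carried load = a(1 − B) = 6.871·(1 − 0.323207) = 6.871·0.676793 = 4.6502 E

Final: 4.6502 Erlangs


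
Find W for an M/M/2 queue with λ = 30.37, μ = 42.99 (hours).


a = 0.7064; ρ = 0.3532; P₀ = 0.477954
Lq = P₀·a^c·ρ/(c!(1−ρ)²) = 0.10070
Wq = Lq/λ = 0.10070/30.37 = 0.003316 hr
W = Wq + 1/μ = 0.003316 + 0.02326 = 0.02658 hr

Final: 0.02658 hr


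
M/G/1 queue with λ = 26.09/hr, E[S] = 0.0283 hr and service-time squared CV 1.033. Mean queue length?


ρ = λ·E[S] = 26.09·0.0283 = 0.7383
Lq = ρ²(1+C_s²)/(2(1−ρ)) = 0.5452·(1+1.033)/(2·0.2617)
= 0.5452·2.0330/0.5233 = 2.11789

Final: 2.11789


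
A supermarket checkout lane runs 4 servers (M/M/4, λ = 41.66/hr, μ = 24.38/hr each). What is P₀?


a = λ/μ = 41.66/24.38 = 1.7088; ρ = a/c = 0.4272
Σ_{k=0}^{3} a^k/k! (terms k=0..3) = 1.00000 + 1.70878 + 1.45996 + 0.83158 = 5.00032
Tail: a^4/(4!(1−ρ)) = 8.52594/(24·0.5728) = 0.62019
P₀ = 1/(5.00032 + 0.62019) = 1/5.62051 = 0.177920

Final: 0.177920


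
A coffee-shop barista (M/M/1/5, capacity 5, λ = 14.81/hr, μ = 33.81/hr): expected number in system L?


ρ = 14.81/33.81 = 0.4380
L = ρ[1 − (K+1)ρ^K + Kρ^(K+1)] / [(1−ρ)(1−ρ^(K+1))]
Numerator: 0.4380·(1 − 6·0.016127 + 5·0.007064) = 0.411123
Denominator: (0.5620)·(0.992936) = 0.557994
L = 0.411123/0.557994 = 0.7368

Final: 0.7368


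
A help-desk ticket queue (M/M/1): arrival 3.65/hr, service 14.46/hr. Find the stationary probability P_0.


ρ = 3.65/14.46 = 0.2524
P_n = (1−ρ)·ρ^n = (1 − 0.2524)·0.2524^0 = 0.7476·1.000000 = 0.747580

Final: 0.747580


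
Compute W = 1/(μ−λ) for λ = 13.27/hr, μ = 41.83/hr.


W = 1/(μ−λ) = 1/(41.83 − 13.27) = 1/28.56 = 0.03501 hr

Final: 0.03501 hr


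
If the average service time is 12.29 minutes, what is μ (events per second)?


μ = 1/(service time) in consistent units.
1 second = 0.0166667 min, so μ = 0.0166667/12.29 = 0.001356 per second

Final: 0.001356 /sec


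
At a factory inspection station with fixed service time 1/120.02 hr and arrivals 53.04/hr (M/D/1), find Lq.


ρ = 53.04/120.02 = 0.4419
M/D/1: Lq = ρ²/(2(1−ρ)) = 0.1953/(2·0.5581) = 0.17498

Final: 0.17498


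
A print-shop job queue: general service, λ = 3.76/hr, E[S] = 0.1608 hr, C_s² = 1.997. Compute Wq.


ρ = λ·E[S] = 3.76·0.1608 = 0.6046
E[S²] = E[S]²(1+C_s²) = 0.1608²·(1+1.997) = 0.077492
Wq = λ·E[S²]/(2(1−ρ)) = 3.76·0.077492/(2·0.3954) = 0.36846 hr

Final: 0.36846 hr


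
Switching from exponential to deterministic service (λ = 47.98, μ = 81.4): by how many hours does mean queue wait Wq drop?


ρ = 47.98/81.4 = 0.5894
Wq(M/M/1) = ρ/(μ−λ) = 0.5894/33.42 = 0.01764 hr
Wq(M/D/1) = ρ/(2(μ−λ)) = 0.008819 hr
Savings = 0.01764 − 0.008819 = 0.008819 hr

Final: 0.008819 hr


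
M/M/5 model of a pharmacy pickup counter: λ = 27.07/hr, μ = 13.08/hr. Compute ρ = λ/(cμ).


ρ = λ/(cμ) = 27.07/(5·13.08) = 27.07/65.40 = 0.4139

Final: 0.4139


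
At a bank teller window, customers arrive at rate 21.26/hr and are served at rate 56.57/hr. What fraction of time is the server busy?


ρ = λ/μ = 21.26/56.57 = 0.3758

Final: 0.3758


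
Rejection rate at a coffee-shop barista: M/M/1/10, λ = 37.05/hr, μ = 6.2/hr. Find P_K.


ρ = λ/μ = 37.05/6.2 = 5.9758
P_K = (1−ρ)ρ^K/(1−ρ^(K+1)) = (-4.9758·58071792.042432)/(1 − 347025789.543885)
= -288953997.501454/-347025788.543885 = 0.832659

Final: 0.832659


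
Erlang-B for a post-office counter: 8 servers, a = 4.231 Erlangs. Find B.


B(c,a) = (a^c/c!) / Σ_{k=0}^{c} a^k/k!
a^8/8! = 2.546969
Σ terms (k=0..8): 1.00000 + 4.23100 + 8.95068 + 12.62344 + 13.35245 + 11.29884 + 7.96757 + 4.81582 + 2.54697 = 66.786770
B = 2.546969/66.786770 = 0.038136

Final: 0.038136


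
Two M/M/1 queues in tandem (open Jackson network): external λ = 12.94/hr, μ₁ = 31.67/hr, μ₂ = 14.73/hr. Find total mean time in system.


Each node sees arrival rate λ = 12.94/hr (tandem ⇒ throughput preserved).
W₁ = 1/(μ₁−λ) = 1/(31.67−12.94) = 0.05339 hr
W₂ = 1/(μ₂−λ) = 1/(14.73−12.94) = 0.55866 hr
W_total = W₁ + W₂ = 0.05339 + 0.55866 = 0.61205 hr

Final: 0.61205 hr


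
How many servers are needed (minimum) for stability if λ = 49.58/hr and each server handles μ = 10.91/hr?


Stability requires cμ > λ ⇔ c > λ/μ.
λ/μ = 49.58/10.91 = 4.5445
Minimum integer c = ⌊4.5445⌋ + 1 = 5
Check: 5·10.91 = 54.55 > 49.58, while 4·10.91 = 43.64 ≤ 49.58

Final: 5 servers


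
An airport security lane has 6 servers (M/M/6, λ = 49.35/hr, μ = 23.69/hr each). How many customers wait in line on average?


a = λ/μ = 2.0832; ρ = a/6 = 0.3472
P₀ = 0.124301
Lq = P₀·a^c·ρ / (c!·(1−ρ)²) = 0.124301·81.72079·0.3472/(720·0.42616)
= 0.01149

Final: 0.01149


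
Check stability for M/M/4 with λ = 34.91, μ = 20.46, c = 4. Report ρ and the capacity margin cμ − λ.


Total capacity cμ = 4·20.46 = 81.84/hr
ρ = λ/(cμ) = 34.91/81.84 = 0.4266
Stable ⇔ ρ < 1: YES
Spare capacity = cμ − λ = 81.84 − 34.91 = 46.93/hr

Final: ρ = 0.4266; stable; margin = 46.93/hr


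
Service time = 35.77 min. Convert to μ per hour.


μ = 1/(service time) in consistent units.
1 hour = 60 min, so μ = 60/35.77 = 1.6774 per hour

Final: 1.6774 /hr


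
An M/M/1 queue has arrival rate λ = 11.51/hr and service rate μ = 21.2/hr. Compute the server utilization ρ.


ρ = λ/μ = 11.51/21.2 = 0.5429

Final: 0.5429


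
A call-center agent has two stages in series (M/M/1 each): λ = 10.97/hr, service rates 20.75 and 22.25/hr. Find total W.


Each node sees arrival rate λ = 10.97/hr (tandem ⇒ throughput preserved).
W₁ = 1/(μ₁−λ) = 1/(20.75−10.97) = 0.10225 hr
W₂ = 1/(μ₂−λ) = 1/(22.25−10.97) = 0.08865 hr
W_total = W₁ + W₂ = 0.10225 + 0.08865 = 0.19090 hr

Final: 0.19090 hr


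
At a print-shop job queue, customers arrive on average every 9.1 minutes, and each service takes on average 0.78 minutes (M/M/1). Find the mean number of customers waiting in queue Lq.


λ = 60/9.1 = 6.5934 /hr
μ = 60/0.78 = 76.9231 /hr
ρ = λ/μ = 6.5934/76.9231 = 0.08571
Lq = ρ²/(1−ρ) = 0.007347/0.9143 = 0.008036

Final: 0.008036


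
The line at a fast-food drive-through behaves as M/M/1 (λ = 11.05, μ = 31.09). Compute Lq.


ρ = 11.05/31.09 = 0.3554
Lq = ρ²/(1−ρ) = 0.1263/0.6446 = 0.1960

Final: 0.1960


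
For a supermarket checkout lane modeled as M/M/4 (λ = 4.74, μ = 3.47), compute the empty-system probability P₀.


a = λ/μ = 4.74/3.47 = 1.3660; ρ = a/c = 0.3415
Σ_{k=0}^{3} a^k/k! (terms k=0..3) = 1.00000 + 1.36599 + 0.93297 + 0.42481 = 3.72377
Tail: a^4/(4!(1−ρ)) = 3.48173/(24·0.6585) = 0.22031
P₀ = 1/(3.72377 + 0.22031) = 1/3.94408 = 0.253544

Final: 0.253544


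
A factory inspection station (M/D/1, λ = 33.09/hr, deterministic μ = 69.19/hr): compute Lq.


ρ = 33.09/69.19 = 0.4782
M/D/1: Lq = ρ²/(2(1−ρ)) = 0.2287/(2·0.5218) = 0.21919

Final: 0.21919


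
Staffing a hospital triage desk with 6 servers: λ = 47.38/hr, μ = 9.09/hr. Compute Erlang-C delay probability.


a = λ/μ = 5.2123; ρ = a/6 = 0.8687
P₀ = 0.003141 (from M/M/c formula)
C(c,a) = [a^c/(c!(1−ρ))]·P₀ = [20053.35486/(720·0.1313)]·0.003141
= 212.15665·0.003141 = 0.666383

Final: 0.666383


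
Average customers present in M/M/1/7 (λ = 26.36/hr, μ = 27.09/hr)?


ρ = 26.36/27.09 = 0.9731
L = ρ[1 − (K+1)ρ^K + Kρ^(K+1)] / [(1−ρ)(1−ρ^(K+1))]
Numerator: 0.9731·(1 − 8·0.825952 + 7·0.803695) = 0.017757
Denominator: (0.02695)·(0.196305) = 0.005290
L = 0.017757/0.005290 = 3.3567

Final: 3.3567


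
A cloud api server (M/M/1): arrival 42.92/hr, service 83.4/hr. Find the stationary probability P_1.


ρ = 42.92/83.4 = 0.5146
P_n = (1−ρ)·ρ^n = (1 − 0.5146)·0.5146^1 = 0.4854·0.514628 = 0.249786

Final: 0.249786


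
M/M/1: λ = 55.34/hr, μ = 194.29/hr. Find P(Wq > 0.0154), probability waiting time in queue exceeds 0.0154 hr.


ρ = 55.34/194.29 = 0.2848
P(Wq > t) = ρ·e^{−(μ−λ)t} = 0.2848·e^{−2.1398}
= 0.2848·0.117675 = 0.033518

Final: 0.033518


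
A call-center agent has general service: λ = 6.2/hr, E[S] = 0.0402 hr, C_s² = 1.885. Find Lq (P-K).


ρ = λ·E[S] = 6.2·0.0402 = 0.2492
Lq = ρ²(1+C_s²)/(2(1−ρ)) = 0.06212·(1+1.885)/(2·0.7508)
= 0.06212·2.8850/1.5015 = 0.11936

Final: 0.11936


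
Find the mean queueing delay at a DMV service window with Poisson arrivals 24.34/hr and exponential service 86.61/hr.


ρ = 24.34/86.61 = 0.2810
Wq = ρ/(μ−λ) = 0.2810/(86.61 − 24.34) = 0.2810/62.27 = 0.004513 hr

Final: 0.004513 hr


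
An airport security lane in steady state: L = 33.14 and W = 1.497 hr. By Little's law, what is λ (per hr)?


λ = L/W = 33.14/1.497 = 22.1376 /hr

Final: 22.1376 /hr


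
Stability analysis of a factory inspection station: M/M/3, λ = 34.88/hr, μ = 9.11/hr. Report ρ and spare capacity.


Total capacity cμ = 3·9.11 = 27.33/hr
ρ = λ/(cμ) = 34.88/27.33 = 1.2763
Stable ⇔ ρ < 1: NO
Spare capacity = cμ − λ = 27.33 − 34.88 = -7.55/hr

Final: ρ = 1.2763; unstable; margin = -7.55/hr


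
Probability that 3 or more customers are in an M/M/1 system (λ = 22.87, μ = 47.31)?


ρ = 22.87/47.31 = 0.4834
P(N ≥ n) = ρ^n = 0.4834^3 = 0.112964

Final: 0.112964


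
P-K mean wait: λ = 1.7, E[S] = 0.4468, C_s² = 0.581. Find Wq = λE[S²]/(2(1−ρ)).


ρ = λ·E[S] = 1.7·0.4468 = 0.7596
E[S²] = E[S]²(1+C_s²) = 0.4468²·(1+0.581) = 0.315615
Wq = λ·E[S²]/(2(1−ρ)) = 1.7·0.315615/(2·0.2404) = 1.11576 hr

Final: 1.11576 hr


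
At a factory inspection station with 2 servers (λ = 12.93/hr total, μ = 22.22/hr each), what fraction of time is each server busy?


ρ = λ/(cμ) = 12.93/(2·22.22) = 12.93/44.44 = 0.2910

Final: 0.2910


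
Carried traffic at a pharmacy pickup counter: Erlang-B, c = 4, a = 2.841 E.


B(4,2.841) = 0.188333 (Erlang-B)
Carried load = a(1 − B) = 2.841·(1 − 0.188333) = 2.841·0.811667 = 2.3059 E

Final: 2.3059 Erlangs


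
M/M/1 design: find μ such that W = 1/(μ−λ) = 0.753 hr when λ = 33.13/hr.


W = 1/(μ−λ) ⇒ μ − λ = 1/W = 1/0.753 = 1.3280
μ = λ + 1/W = 33.13 + 1.3280 = 34.4580 per hr

Final: 34.4580 /hr


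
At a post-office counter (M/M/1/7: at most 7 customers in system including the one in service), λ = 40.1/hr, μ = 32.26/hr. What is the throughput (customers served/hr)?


ρ = 1.2430; P_K = (1−ρ)ρ^7/(1−ρ^8) = 0.237113
λ_eff = λ(1 − P_K) = 40.1·(1 − 0.237113) = 40.1·0.762887 = 30.5918 /hr

Final: 30.5918 /hr


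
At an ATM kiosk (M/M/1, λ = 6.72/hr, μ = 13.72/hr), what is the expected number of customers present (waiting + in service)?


ρ = λ/μ = 6.72/13.72 = 0.4898
L = ρ/(1−ρ) = 0.4898/(1 − 0.4898) = 0.4898/0.5102 = 0.9600

Final: 0.9600


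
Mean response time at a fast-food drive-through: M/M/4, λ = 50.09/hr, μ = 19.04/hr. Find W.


a = 2.6308; ρ = 0.6577; P₀ = 0.062671
Lq = P₀·a^c·ρ/(c!(1−ρ)²) = 0.70208
Wq = Lq/λ = 0.70208/50.09 = 0.01402 hr
W = Wq + 1/μ = 0.01402 + 0.05252 = 0.06654 hr

Final: 0.06654 hr


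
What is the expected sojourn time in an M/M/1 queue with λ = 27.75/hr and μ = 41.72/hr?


W = 1/(μ−λ) = 1/(41.72 − 27.75) = 1/13.97 = 0.07158 hr

Final: 0.07158 hr


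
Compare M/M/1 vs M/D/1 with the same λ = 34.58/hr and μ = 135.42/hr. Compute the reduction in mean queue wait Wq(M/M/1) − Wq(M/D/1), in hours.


ρ = 34.58/135.42 = 0.2554
Wq(M/M/1) = ρ/(μ−λ) = 0.2554/100.84 = 0.002532 hr
Wq(M/D/1) = ρ/(2(μ−λ)) = 0.001266 hr
Savings = 0.002532 − 0.001266 = 0.001266 hr

Final: 0.001266 hr


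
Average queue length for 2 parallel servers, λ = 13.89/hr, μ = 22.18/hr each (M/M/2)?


a = λ/μ = 0.6262; ρ = a/2 = 0.3131
P₀ = 0.523090
Lq = P₀·a^c·ρ / (c!·(1−ρ)²) = 0.523090·0.39218·0.3131/(2·0.47180)
= 0.06807

Final: 0.06807


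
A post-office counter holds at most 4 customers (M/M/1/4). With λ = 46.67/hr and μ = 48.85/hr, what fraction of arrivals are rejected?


ρ = λ/μ = 46.67/48.85 = 0.9554
P_K = (1−ρ)ρ^K/(1−ρ^(K+1)) = (0.04463·0.833092)/(1 − 0.795914)
= 0.037178/0.204086 = 0.182168

Final: 0.182168


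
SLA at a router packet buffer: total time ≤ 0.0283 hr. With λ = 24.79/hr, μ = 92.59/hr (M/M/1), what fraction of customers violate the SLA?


W ~ Exponential(μ−λ) for M/M/1.
μ − λ = 92.59 − 24.79 = 67.8000
P(W > t) = e^{−(μ−λ)t} = e^{−1.9187} = 0.146792

Final: 0.146792


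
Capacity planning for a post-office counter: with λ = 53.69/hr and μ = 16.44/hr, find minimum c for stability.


Stability requires cμ > λ ⇔ c > λ/μ.
λ/μ = 53.69/16.44 = 3.2658
Minimum integer c = ⌊3.2658⌋ + 1 = 4
Check: 4·16.44 = 65.76 > 53.69, while 3·16.44 = 49.32 ≤ 53.69

Final: 4 servers


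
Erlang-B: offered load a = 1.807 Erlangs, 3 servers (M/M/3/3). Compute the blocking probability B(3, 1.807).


B(c,a) = (a^c/c!) / Σ_{k=0}^{c} a^k/k!
a^3/3! = 0.983384
Σ terms (k=0..3): 1.00000 + 1.80700 + 1.63262 + 0.98338 = 5.423009
B = 0.983384/5.423009 = 0.181336

Final: 0.181336


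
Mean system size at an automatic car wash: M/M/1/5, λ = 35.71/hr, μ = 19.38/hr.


ρ = 35.71/19.38 = 1.8426
L = ρ[1 − (K+1)ρ^K + Kρ^(K+1)] / [(1−ρ)(1−ρ^(K+1))]
Numerator: 1.8426·(1 − 6·21.241266 + 5·39.139607) = 127.602340
Denominator: (-0.8426)·(-38.139607) = 32.137244
L = 127.602340/32.137244 = 3.9705

Final: 3.9705


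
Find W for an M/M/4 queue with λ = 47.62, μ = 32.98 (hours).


a = 1.4439; ρ = 0.3610; P₀ = 0.234111
Lq = P₀·a^c·ρ/(c!(1−ρ)²) = 0.03748
Wq = Lq/λ = 0.03748/47.62 = 0.0007871 hr
W = Wq + 1/μ = 0.0007871 + 0.03032 = 0.03111 hr

Final: 0.03111 hr


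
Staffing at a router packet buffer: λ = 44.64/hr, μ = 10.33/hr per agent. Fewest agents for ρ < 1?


Stability requires cμ > λ ⇔ c > λ/μ.
λ/μ = 44.64/10.33 = 4.3214
Minimum integer c = ⌊4.3214⌋ + 1 = 5
Check: 5·10.33 = 51.65 > 44.64, while 4·10.33 = 41.32 ≤ 44.64

Final: 5 servers


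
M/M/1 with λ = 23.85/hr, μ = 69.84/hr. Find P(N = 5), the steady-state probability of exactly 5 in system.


ρ = 23.85/69.84 = 0.3415
P_n = (1−ρ)·ρ^n = (1 − 0.3415)·0.3415^5 = 0.6585·0.004644 = 0.003058

Final: 0.003058


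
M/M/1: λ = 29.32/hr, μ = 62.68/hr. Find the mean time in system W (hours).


W = 1/(μ−λ) = 1/(62.68 − 29.32) = 1/33.36 = 0.02998 hr

Final: 0.02998 hr


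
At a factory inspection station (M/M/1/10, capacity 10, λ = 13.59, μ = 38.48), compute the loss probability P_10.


ρ = λ/μ = 13.59/38.48 = 0.3532
P_K = (1−ρ)ρ^K/(1−ρ^(K+1)) = (0.6468·0.00003019)/(1 − 0.00001066)
= 0.00001953/0.999989 = 0.00001953

Final: 0.00001953


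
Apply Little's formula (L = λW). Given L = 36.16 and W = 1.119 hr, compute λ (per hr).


λ = L/W = 36.16/1.119 = 32.3146 /hr

Final: 32.3146 /hr


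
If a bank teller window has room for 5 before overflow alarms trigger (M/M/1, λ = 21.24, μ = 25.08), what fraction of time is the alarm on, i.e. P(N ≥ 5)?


ρ = 21.24/25.08 = 0.8469
P(N ≥ n) = ρ^n = 0.8469^5 = 0.435647

Final: 0.435647


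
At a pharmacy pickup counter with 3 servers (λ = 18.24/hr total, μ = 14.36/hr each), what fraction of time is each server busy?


ρ = λ/(cμ) = 18.24/(3·14.36) = 18.24/43.08 = 0.4234

Final: 0.4234


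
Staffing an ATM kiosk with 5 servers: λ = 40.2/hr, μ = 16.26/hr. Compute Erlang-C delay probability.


a = λ/μ = 2.4723; ρ = a/5 = 0.4945
P₀ = 0.082464 (from M/M/c formula)
C(c,a) = [a^c/(c!(1−ρ))]·P₀ = [92.36928/(120·0.5055)]·0.082464
= 1.52263·0.082464 = 0.125562

Final: 0.125562


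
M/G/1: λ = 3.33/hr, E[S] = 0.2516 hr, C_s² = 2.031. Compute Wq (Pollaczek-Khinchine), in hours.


ρ = λ·E[S] = 3.33·0.2516 = 0.8378
E[S²] = E[S]²(1+C_s²) = 0.2516²·(1+2.031) = 0.191870
Wq = λ·E[S²]/(2(1−ρ)) = 3.33·0.191870/(2·0.1622) = 1.96991 hr

Final: 1.96991 hr


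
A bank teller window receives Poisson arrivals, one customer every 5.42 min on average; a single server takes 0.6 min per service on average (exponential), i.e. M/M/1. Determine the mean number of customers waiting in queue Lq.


λ = 60/5.42 = 11.0701 /hr
μ = 60/0.6 = 100.0000 /hr
ρ = λ/μ = 11.0701/100.0000 = 0.1107
Lq = ρ²/(1−ρ) = 0.01225/0.8893 = 0.01378

Final: 0.01378


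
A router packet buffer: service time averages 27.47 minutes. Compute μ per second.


μ = 1/(service time) in consistent units.
1 second = 0.0166667 min, so μ = 0.0166667/27.47 = 0.0006067 per second

Final: 0.0006067 /sec


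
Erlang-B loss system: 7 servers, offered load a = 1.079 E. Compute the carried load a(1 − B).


B(7,1.079) = 0.0001148 (Erlang-B)
Carried load = a(1 − B) = 1.079·(1 − 0.0001148) = 1.079·0.999885 = 1.0789 E

Final: 1.0789 Erlangs


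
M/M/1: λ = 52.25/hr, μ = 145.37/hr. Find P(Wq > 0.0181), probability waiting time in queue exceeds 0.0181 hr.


ρ = 52.25/145.37 = 0.3594
P(Wq > t) = ρ·e^{−(μ−λ)t} = 0.3594·e^{−1.6855}
= 0.3594·0.185357 = 0.066622

Final: 0.066622


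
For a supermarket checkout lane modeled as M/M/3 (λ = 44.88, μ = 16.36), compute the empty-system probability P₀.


a = λ/μ = 44.88/16.36 = 2.7433; ρ = a/c = 0.9144
Σ_{k=0}^{2} a^k/k! (terms k=0..2) = 1.00000 + 2.74328 + 3.76278 = 7.50606
Tail: a^3/(3!(1−ρ)) = 20.64470/(6·0.08557) = 40.20802
P₀ = 1/(7.50606 + 40.20802) = 1/47.71408 = 0.020958

Final: 0.020958


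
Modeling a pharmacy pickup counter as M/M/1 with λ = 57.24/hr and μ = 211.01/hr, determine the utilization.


ρ = λ/μ = 57.24/211.01 = 0.2713

Final: 0.2713


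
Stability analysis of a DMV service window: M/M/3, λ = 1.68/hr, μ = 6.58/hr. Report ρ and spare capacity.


Total capacity cμ = 3·6.58 = 19.74/hr
ρ = λ/(cμ) = 1.68/19.74 = 0.08511
Stable ⇔ ρ < 1: YES
Spare capacity = cμ − λ = 19.74 − 1.68 = 18.06/hr

Final: ρ = 0.08511; stable; margin = 18.06/hr


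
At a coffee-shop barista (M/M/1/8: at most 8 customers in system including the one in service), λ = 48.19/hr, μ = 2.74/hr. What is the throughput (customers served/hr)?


ρ = 17.5876; P_K = (1−ρ)ρ^8/(1−ρ^9) = 0.943142
λ_eff = λ(1 − P_K) = 48.19·(1 − 0.943142) = 48.19·0.056858 = 2.7400 /hr

Final: 2.7400 /hr


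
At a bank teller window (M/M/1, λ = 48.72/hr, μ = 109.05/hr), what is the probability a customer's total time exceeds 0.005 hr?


W ~ Exponential(μ−λ) for M/M/1.
μ − λ = 109.05 − 48.72 = 60.3300
P(W > t) = e^{−(μ−λ)t} = e^{−0.3016} = 0.739597

Final: 0.739597


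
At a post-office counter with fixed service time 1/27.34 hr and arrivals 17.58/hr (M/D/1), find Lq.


ρ = 17.58/27.34 = 0.6430
M/D/1: Lq = ρ²/(2(1−ρ)) = 0.4135/(2·0.3570) = 0.57911

Final: 0.57911


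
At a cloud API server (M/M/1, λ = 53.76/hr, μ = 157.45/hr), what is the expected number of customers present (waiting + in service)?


ρ = λ/μ = 53.76/157.45 = 0.3414
L = ρ/(1−ρ) = 0.3414/(1 − 0.3414) = 0.3414/0.6586 = 0.5185

Final: 0.5185


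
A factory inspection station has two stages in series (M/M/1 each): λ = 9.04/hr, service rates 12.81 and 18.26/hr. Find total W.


Each node sees arrival rate λ = 9.04/hr (tandem ⇒ throughput preserved).
W₁ = 1/(μ₁−λ) = 1/(12.81−9.04) = 0.26525 hr
W₂ = 1/(μ₂−λ) = 1/(18.26−9.04) = 0.10846 hr
W_total = W₁ + W₂ = 0.26525 + 0.10846 = 0.37371 hr

Final: 0.37371 hr


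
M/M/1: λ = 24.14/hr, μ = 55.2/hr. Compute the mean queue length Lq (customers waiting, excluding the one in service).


ρ = 24.14/55.2 = 0.4373
Lq = ρ²/(1−ρ) = 0.1912/0.5627 = 0.3399

Final: 0.3399


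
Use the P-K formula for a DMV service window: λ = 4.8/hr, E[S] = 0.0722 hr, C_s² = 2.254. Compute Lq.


ρ = λ·E[S] = 4.8·0.0722 = 0.3466
Lq = ρ²(1+C_s²)/(2(1−ρ)) = 0.1201·(1+2.254)/(2·0.6534)
= 0.1201·3.2540/1.3069 = 0.29905

Final: 0.29905


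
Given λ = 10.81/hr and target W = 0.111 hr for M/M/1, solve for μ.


W = 1/(μ−λ) ⇒ μ − λ = 1/W = 1/0.111 = 9.0090
μ = λ + 1/W = 10.81 + 9.0090 = 19.8190 per hr

Final: 19.8190 /hr


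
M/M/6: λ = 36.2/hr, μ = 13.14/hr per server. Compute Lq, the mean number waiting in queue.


a = λ/μ = 2.7549; ρ = a/6 = 0.4592
P₀ = 0.062972
Lq = P₀·a^c·ρ / (c!·(1−ρ)²) = 0.062972·437.19907·0.4592/(720·0.29251)
= 0.06002

Final: 0.06002


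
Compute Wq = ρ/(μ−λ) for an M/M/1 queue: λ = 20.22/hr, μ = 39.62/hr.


ρ = 20.22/39.62 = 0.5103
Wq = ρ/(μ−λ) = 0.5103/(39.62 − 20.22) = 0.5103/19.40 = 0.02631 hr

Final: 0.02631 hr


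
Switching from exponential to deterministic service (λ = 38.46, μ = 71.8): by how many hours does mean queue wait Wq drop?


ρ = 38.46/71.8 = 0.5357
Wq(M/M/1) = ρ/(μ−λ) = 0.5357/33.34 = 0.01607 hr
Wq(M/D/1) = ρ/(2(μ−λ)) = 0.008033 hr
Savings = 0.01607 − 0.008033 = 0.008033 hr

Final: 0.008033 hr


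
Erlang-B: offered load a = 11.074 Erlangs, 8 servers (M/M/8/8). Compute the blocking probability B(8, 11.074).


B(c,a) = (a^c/c!) / Σ_{k=0}^{c} a^k/k!
a^8/8! = 5609.389923
Σ terms (k=0..8): 1.00000 + 11.07400 + 61.31674 + 226.34052 + 626.62373 + 1387.84623 + 2561.50152 + 4052.29541 + 5609.38992 = 14537.388071
B = 5609.389923/14537.388071 = 0.385860

Final: 0.385860


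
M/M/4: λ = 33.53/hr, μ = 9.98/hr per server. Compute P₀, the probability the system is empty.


a = λ/μ = 33.53/9.98 = 3.3597; ρ = a/c = 0.8399
Σ_{k=0}^{3} a^k/k! (terms k=0..3) = 1.00000 + 3.35972 + 5.64386 + 6.32059 = 16.32417
Tail: a^4/(4!(1−ρ)) = 127.41250/(24·0.1601) = 33.16580
P₀ = 1/(16.32417 + 33.16580) = 1/49.48997 = 0.020206

Final: 0.020206


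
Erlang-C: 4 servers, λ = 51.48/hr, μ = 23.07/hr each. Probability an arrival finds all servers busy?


a = λ/μ = 2.2315; ρ = a/4 = 0.5579
P₀ = 0.100910 (from M/M/c formula)
C(c,a) = [a^c/(c!(1−ρ))]·P₀ = [24.79498/(24·0.4421)]·0.100910
= 2.33668·0.100910 = 0.235795

Final: 0.235795


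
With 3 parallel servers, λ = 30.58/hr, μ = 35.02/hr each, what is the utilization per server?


ρ = λ/(cμ) = 30.58/(3·35.02) = 30.58/105.06 = 0.2911

Final: 0.2911


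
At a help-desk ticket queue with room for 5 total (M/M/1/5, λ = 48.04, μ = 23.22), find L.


ρ = 48.04/23.22 = 2.0689
L = ρ[1 − (K+1)ρ^K + Kρ^(K+1)] / [(1−ρ)(1−ρ^(K+1))]
Numerator: 2.0689·(1 − 6·37.905647 + 5·78.423225) = 342.781007
Denominator: (-1.0689)·(-77.423225) = 82.758159
L = 342.781007/82.758159 = 4.1420

Final: 4.1420


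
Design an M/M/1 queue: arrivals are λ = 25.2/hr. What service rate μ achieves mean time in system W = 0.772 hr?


W = 1/(μ−λ) ⇒ μ − λ = 1/W = 1/0.772 = 1.2953
μ = λ + 1/W = 25.2 + 1.2953 = 26.4953 per hr

Final: 26.4953 /hr


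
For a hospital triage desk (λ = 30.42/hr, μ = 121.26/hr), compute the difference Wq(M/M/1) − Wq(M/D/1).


ρ = 30.42/121.26 = 0.2509
Wq(M/M/1) = ρ/(μ−λ) = 0.2509/90.84 = 0.002762 hr
Wq(M/D/1) = ρ/(2(μ−λ)) = 0.001381 hr
Savings = 0.002762 − 0.001381 = 0.001381 hr

Final: 0.001381 hr


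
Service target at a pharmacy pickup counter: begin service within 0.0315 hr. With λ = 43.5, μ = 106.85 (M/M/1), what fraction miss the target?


ρ = 43.5/106.85 = 0.4071
P(Wq > t) = ρ·e^{−(μ−λ)t} = 0.4071·e^{−1.9955}
= 0.4071·0.135942 = 0.055344

Final: 0.055344


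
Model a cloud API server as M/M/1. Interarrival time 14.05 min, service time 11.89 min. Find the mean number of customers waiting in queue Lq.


λ = 60/14.05 = 4.2705 /hr
μ = 60/11.89 = 5.0463 /hr
ρ = λ/μ = 4.2705/5.0463 = 0.8463
Lq = ρ²/(1−ρ) = 0.7162/0.1537 = 4.6584

Final: 4.6584


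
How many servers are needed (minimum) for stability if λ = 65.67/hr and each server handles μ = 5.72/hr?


Stability requires cμ > λ ⇔ c > λ/μ.
λ/μ = 65.67/5.72 = 11.4808
Minimum integer c = ⌊11.4808⌋ + 1 = 12
Check: 12·5.72 = 68.64 > 65.67, while 11·5.72 = 62.92 ≤ 65.67

Final: 12 servers


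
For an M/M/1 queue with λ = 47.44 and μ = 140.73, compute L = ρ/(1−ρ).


ρ = λ/μ = 47.44/140.73 = 0.3371
L = ρ/(1−ρ) = 0.3371/(1 − 0.3371) = 0.3371/0.6629 = 0.5085

Final: 0.5085


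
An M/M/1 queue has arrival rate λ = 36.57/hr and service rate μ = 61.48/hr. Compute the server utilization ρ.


ρ = λ/μ = 36.57/61.48 = 0.5948

Final: 0.5948


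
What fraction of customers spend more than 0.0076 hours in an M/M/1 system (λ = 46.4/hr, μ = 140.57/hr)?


W ~ Exponential(μ−λ) for M/M/1.
μ − λ = 140.57 − 46.4 = 94.1700
P(W > t) = e^{−(μ−λ)t} = e^{−0.7157} = 0.488854

Final: 0.488854


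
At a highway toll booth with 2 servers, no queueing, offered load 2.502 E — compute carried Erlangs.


B(2,2.502) = 0.471954 (Erlang-B)
Carried load = a(1 − B) = 2.502·(1 − 0.471954) = 2.502·0.528046 = 1.3212 E

Final: 1.3212 Erlangs


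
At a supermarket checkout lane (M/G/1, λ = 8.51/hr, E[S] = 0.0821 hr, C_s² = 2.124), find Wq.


ρ = λ·E[S] = 8.51·0.0821 = 0.6987
E[S²] = E[S]²(1+C_s²) = 0.0821²·(1+2.124) = 0.021057
Wq = λ·E[S²]/(2(1−ρ)) = 8.51·0.021057/(2·0.3013) = 0.29734 hr

Final: 0.29734 hr


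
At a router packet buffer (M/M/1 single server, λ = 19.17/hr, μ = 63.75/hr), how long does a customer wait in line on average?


ρ = 19.17/63.75 = 0.3007
Wq = ρ/(μ−λ) = 0.3007/(63.75 − 19.17) = 0.3007/44.58 = 0.006745 hr

Final: 0.006745 hr


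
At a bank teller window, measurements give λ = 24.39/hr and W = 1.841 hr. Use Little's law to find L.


L = λW = 24.39·1.841 = 44.9020

Final: 44.9020


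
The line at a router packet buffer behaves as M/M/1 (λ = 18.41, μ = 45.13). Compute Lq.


ρ = 18.41/45.13 = 0.4079
Lq = ρ²/(1−ρ) = 0.1664/0.5921 = 0.2811

Final: 0.2811


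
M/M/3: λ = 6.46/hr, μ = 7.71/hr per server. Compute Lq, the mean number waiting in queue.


a = λ/μ = 0.8379; ρ = a/3 = 0.2793
P₀ = 0.430123
Lq = P₀·a^c·ρ / (c!·(1−ρ)²) = 0.430123·0.58821·0.2793/(6·0.51942)
= 0.02267

Final: 0.02267


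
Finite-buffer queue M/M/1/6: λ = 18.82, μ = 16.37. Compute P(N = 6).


ρ = λ/μ = 18.82/16.37 = 1.1497
P_K = (1−ρ)ρ^K/(1−ρ^(K+1)) = (-0.1497·2.309009)/(1 − 2.654585)
= -0.345576/-1.654585 = 0.208859

Final: 0.208859


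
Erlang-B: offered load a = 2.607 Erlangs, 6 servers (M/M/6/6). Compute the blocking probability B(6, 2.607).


B(c,a) = (a^c/c!) / Σ_{k=0}^{c} a^k/k!
a^6/6! = 0.436027
Σ terms (k=0..6): 1.00000 + 2.60700 + 3.39822 + 2.95306 + 1.92465 + 1.00352 + 0.43603 = 13.322479
B = 0.436027/13.322479 = 0.032729

Final: 0.032729


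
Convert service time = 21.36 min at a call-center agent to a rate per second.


μ = 1/(service time) in consistent units.
1 second = 0.0166667 min, so μ = 0.0166667/21.36 = 0.0007803 per second

Final: 0.0007803 /sec


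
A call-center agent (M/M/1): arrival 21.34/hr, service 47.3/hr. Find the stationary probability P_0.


ρ = 21.34/47.3 = 0.4512
P_n = (1−ρ)·ρ^n = (1 − 0.4512)·0.4512^0 = 0.5488·1.000000 = 0.548837

Final: 0.548837


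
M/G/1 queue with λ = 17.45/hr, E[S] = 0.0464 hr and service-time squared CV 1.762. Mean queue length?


ρ = λ·E[S] = 17.45·0.0464 = 0.8097
Lq = ρ²(1+C_s²)/(2(1−ρ)) = 0.6556·(1+1.762)/(2·0.1903)
= 0.6556·2.7620/0.3806 = 4.75703

Final: 4.75703


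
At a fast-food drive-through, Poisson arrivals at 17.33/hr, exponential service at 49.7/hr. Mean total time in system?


W = 1/(μ−λ) = 1/(49.7 − 17.33) = 1/32.37 = 0.03089 hr

Final: 0.03089 hr


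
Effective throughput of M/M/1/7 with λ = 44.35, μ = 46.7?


ρ = 0.9497; P_K = (1−ρ)ρ^7/(1−ρ^8) = 0.103608
λ_eff = λ(1 − P_K) = 44.35·(1 − 0.103608) = 44.35·0.896392 = 39.7550 /hr

Final: 39.7550 /hr


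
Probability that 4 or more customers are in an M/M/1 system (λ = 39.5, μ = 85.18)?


ρ = 39.5/85.18 = 0.4637
P(N ≥ n) = ρ^n = 0.4637^4 = 0.046242

Final: 0.046242


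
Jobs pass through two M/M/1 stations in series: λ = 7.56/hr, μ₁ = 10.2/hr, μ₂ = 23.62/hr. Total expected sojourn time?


Each node sees arrival rate λ = 7.56/hr (tandem ⇒ throughput preserved).
W₁ = 1/(μ₁−λ) = 1/(10.2−7.56) = 0.37879 hr
W₂ = 1/(μ₂−λ) = 1/(23.62−7.56) = 0.06227 hr
W_total = W₁ + W₂ = 0.37879 + 0.06227 = 0.44105 hr

Final: 0.44105 hr


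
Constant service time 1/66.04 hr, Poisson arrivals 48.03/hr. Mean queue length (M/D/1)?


ρ = 48.03/66.04 = 0.7273
M/D/1: Lq = ρ²/(2(1−ρ)) = 0.5289/(2·0.2727) = 0.96978

Final: 0.96978


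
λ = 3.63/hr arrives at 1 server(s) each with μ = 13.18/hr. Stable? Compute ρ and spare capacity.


Total capacity cμ = 1·13.18 = 13.18/hr
ρ = λ/(cμ) = 3.63/13.18 = 0.2754
Stable ⇔ ρ < 1: YES
Spare capacity = cμ − λ = 13.18 − 3.63 = 9.55/hr

Final: ρ = 0.2754; stable; margin = 9.55/hr


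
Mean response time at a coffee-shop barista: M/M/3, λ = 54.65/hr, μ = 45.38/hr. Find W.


a = 1.2043; ρ = 0.4014; P₀ = 0.292764
Lq = P₀·a^c·ρ/(c!(1−ρ)²) = 0.09548
Wq = Lq/λ = 0.09548/54.65 = 0.001747 hr
W = Wq + 1/μ = 0.001747 + 0.02204 = 0.02378 hr

Final: 0.02378 hr


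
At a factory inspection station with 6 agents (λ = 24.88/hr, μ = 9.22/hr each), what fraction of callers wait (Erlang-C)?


a = λ/μ = 2.6985; ρ = a/6 = 0.4497
P₀ = 0.066708 (from M/M/c formula)
C(c,a) = [a^c/(c!(1−ρ))]·P₀ = [386.11505/(720·0.5503)]·0.066708
= 0.97459·0.066708 = 0.065013

Final: 0.065013
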